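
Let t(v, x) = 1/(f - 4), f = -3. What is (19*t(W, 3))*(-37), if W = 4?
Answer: 703/7 ≈ 100.43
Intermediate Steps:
t(v, x) = -1/7 (t(v, x) = 1/(-3 - 4) = 1/(-7) = -1/7)
(19*t(W, 3))*(-37) = (19*(-1/7))*(-37) = -19/7*(-37) = 703/7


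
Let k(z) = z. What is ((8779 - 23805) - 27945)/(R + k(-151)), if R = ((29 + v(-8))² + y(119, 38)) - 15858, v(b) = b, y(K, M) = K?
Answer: 42971/15449 ≈ 2.7815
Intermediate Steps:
R = -15298 (R = ((29 - 8)² + 119) - 15858 = (21² + 119) - 15858 = (441 + 119) - 15858 = 560 - 15858 = -15298)
((8779 - 23805) - 27945)/(R + k(-151)) = ((8779 - 23805) - 27945)/(-15298 - 151) = (-15026 - 27945)/(-15449) = -42971*(-1/15449) = 42971/15449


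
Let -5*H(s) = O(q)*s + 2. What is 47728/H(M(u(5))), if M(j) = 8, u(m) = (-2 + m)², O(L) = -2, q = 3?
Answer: 119320/7 ≈ 17046.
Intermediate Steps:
H(s) = -⅖ + 2*s/5 (H(s) = -(-2*s + 2)/5 = -(2 - 2*s)/5 = -⅖ + 2*s/5)
47728/H(M(u(5))) = 47728/(-⅖ + (⅖)*8) = 47728/(-⅖ + 16/5) = 47728/(14/5) = 47728*(5/14) = 119320/7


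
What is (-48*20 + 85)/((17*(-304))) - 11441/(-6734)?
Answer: 32509669/17400656 ≈ 1.8683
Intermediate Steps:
(-48*20 + 85)/((17*(-304))) - 11441/(-6734) = (-960 + 85)/(-5168) - 11441*(-1/6734) = -875*(-1/5168) + 11441/6734 = 875/5168 + 11441/6734 = 32509669/17400656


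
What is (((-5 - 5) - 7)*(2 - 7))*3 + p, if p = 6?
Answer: 261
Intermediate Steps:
(((-5 - 5) - 7)*(2 - 7))*3 + p = (((-5 - 5) - 7)*(2 - 7))*3 + 6 = ((-10 - 7)*(-5))*3 + 6 = -17*(-5)*3 + 6 = 85*3 + 6 = 255 + 6 = 261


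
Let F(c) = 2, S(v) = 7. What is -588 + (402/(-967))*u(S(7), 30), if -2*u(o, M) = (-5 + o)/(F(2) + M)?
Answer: -9097335/15472 ≈ -587.99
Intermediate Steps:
u(o, M) = -(-5 + o)/(2*(2 + M))
-588 + (402/(-967))*u(S(7), 30) = -588 + (402/(-967))*((5 - 1*7)/(2*(2 + 30))) = -588 + (402*(-1/967))*((½)*(5 - 7)/32) = -588 - 201*(-2)/(967*32) = -588 - 402/967*(-1/32) = -588 + 201/15472 = -9097335/15472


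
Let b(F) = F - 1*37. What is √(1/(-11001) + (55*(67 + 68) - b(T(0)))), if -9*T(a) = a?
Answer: √903066160461/11001 ≈ 86.383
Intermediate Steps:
T(a) = -a/9
b(F) = -37 + F (b(F) = F - 37 = -37 + F)
√(1/(-11001) + (55*(67 + 68) - b(T(0)))) = √(1/(-11001) + (55*(67 + 68) - (-37 - ⅑*0))) = √(-1/11001 + (55*135 - (-37 + 0))) = √(-1/11001 + (7425 - 1*(-37))) = √(-1/11001 + (7425 + 37)) = √(-1/11001 + 7462) = √(82089461/11001) = √903066160461/11001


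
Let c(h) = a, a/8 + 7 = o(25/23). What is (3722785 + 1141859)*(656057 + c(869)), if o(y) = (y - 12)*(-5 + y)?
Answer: 1689029931316356/529 ≈ 3.1929e+12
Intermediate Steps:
o(y) = (-12 + y)*(-5 + y)
a = 151096/529 (a = -56 + 8*(60 + (25/23)**2 - 425/23) = -56 + 8*(60 + (25*(1/23))**2 - 425/23) = -56 + 8*(60 + (25/23)**2 - 17*25/23) = -56 + 8*(60 + 625/529 - 425/23) = -56 + 8*(22590/529) = -56 + 180720/529 = 151096/529 ≈ 285.63)
c(h) = 151096/529
(3722785 + 1141859)*(656057 + c(869)) = (3722785 + 1141859)*(656057 + 151096/529) = 4864644*(347205249/529) = 1689029931316356/529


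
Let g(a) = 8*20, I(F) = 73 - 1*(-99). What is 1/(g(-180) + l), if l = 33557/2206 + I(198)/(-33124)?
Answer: 18267886/3200652419 ≈ 0.0057075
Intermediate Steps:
I(F) = 172 (I(F) = 73 + 99 = 172)
g(a) = 160
l = 277790659/18267886 (l = 33557/2206 + 172/(-33124) = 33557*(1/2206) + 172*(-1/33124) = 33557/2206 - 43/8281 = 277790659/18267886 ≈ 15.206)
1/(g(-180) + l) = 1/(160 + 277790659/18267886) = 1/(3200652419/18267886) = 18267886/3200652419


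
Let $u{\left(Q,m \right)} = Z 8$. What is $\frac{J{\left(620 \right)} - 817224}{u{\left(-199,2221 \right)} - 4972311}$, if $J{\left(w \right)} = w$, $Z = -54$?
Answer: $\frac{816604}{4972743} \approx 0.16422$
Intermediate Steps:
$u{\left(Q,m \right)} = -432$ ($u{\left(Q,m \right)} = \left(-54\right) 8 = -432$)
$\frac{J{\left(620 \right)} - 817224}{u{\left(-199,2221 \right)} - 4972311} = \frac{620 - 817224}{-432 - 4972311} = - \frac{816604}{-4972743} = \left(-816604\right) \left(- \frac{1}{4972743}\right) = \frac{816604}{4972743}$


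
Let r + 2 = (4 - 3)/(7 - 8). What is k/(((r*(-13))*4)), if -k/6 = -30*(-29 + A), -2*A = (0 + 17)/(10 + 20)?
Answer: -1757/52 ≈ -33.788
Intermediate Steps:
A = -17/60 (A = -(0 + 17)/(2*(10 + 20)) = -17/(2*30) = -1/2*17/30 = -17/60 ≈ -0.28333)
r = -3 (r = -2 + (4 - 3)/(7 - 8) = -2 + 1/(-1) = -2 + 1*(-1) = -2 - 1 = -3)
k = -5271 (k = -(-180)*(-29 - 17/60) = -(-180)*(-1757)/60 = -6*1757/2 = -5271)
k/(((r*(-13))*4)) = -5271/(-3*(-13)*4) = -5271/(39*4) = -5271/156 = -5271*1/156 = -1757/52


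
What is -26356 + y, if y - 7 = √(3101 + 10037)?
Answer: -26349 + √13138 ≈ -26234.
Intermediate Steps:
y = 7 + √13138 (y = 7 + √(3101 + 10037) = 7 + √13138 ≈ 121.62)
-26356 + y = -26356 + (7 + √13138) = -26349 + √13138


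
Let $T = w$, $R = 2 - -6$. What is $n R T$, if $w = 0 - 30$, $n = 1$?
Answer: $-240$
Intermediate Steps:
$R = 8$ ($R = 2 + 6 = 8$)
$w = -30$ ($w = 0 - 30 = -30$)
$T = -30$
$n R T = 1 \cdot 8 \left(-30\right) = 8 \left(-30\right) = -240$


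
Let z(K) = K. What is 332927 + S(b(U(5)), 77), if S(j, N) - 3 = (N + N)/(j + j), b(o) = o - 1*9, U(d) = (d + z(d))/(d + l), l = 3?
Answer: 10320522/31 ≈ 3.3292e+5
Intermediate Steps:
U(d) = 2*d/(3 + d) (U(d) = (d + d)/(d + 3) = (2*d)/(3 + d) = 2*d/(3 + d))
b(o) = -9 + o (b(o) = o - 9 = -9 + o)
S(j, N) = 3 + N/j (S(j, N) = 3 + (N + N)/(j + j) = 3 + (2*N)/((2*j)) = 3 + (2*N)*(1/(2*j)) = 3 + N/j)
332927 + S(b(U(5)), 77) = 332927 + (3 + 77/(-9 + 2*5/(3 + 5))) = 332927 + (3 + 77/(-9 + 2*5/8)) = 332927 + (3 + 77/(-9 + 2*5*(⅛))) = 332927 + (3 + 77/(-9 + 5/4)) = 332927 + (3 + 77/(-31/4)) = 332927 + (3 + 77*(-4/31)) = 332927 + (3 - 308/31) = 332927 - 215/31 = 10320522/31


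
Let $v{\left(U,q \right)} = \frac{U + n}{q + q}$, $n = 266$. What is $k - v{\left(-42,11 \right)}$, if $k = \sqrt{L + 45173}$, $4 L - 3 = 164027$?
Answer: $- \frac{112}{11} + \frac{\sqrt{344722}}{2} \approx 283.38$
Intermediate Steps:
$L = \frac{82015}{2}$ ($L = \frac{3}{4} + \frac{1}{4} \cdot 164027 = \frac{3}{4} + \frac{164027}{4} = \frac{82015}{2} \approx 41008.0$)
$v{\left(U,q \right)} = \frac{266 + U}{2 q}$ ($v{\left(U,q \right)} = \frac{U + 266}{q + q} = \frac{266 + U}{2 q}$)
$k = \frac{\sqrt{344722}}{2}$ ($k = \sqrt{\frac{82015}{2} + 45173} = \sqrt{\frac{172361}{2}} = \frac{\sqrt{344722}}{2} \approx 293.56$)
$k - v{\left(-42,11 \right)} = \frac{\sqrt{344722}}{2} - \frac{266 - 42}{2 \cdot 11} = \frac{\sqrt{344722}}{2} - \frac{1}{2} \cdot \frac{1}{11} \cdot 224 = \frac{\sqrt{344722}}{2} - \frac{112}{11} = - \frac{112}{11} + \frac{\sqrt{344722}}{2}$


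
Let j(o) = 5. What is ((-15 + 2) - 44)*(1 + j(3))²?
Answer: -2052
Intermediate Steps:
((-15 + 2) - 44)*(1 + j(3))² = ((-15 + 2) - 44)*(1 + 5)² = (-13 - 44)*6² = -57*36 = -2052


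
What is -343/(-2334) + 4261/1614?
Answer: 874898/313923 ≈ 2.7870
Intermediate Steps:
-343/(-2334) + 4261/1614 = -343*(-1/2334) + 4261*(1/1614) = 343/2334 + 4261/1614 = 874898/313923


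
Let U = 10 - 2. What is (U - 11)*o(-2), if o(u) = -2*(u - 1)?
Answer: -18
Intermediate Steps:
o(u) = 2 - 2*u (o(u) = -2*(-1 + u) = 2 - 2*u)
U = 8
(U - 11)*o(-2) = (8 - 11)*(2 - 2*(-2)) = -3*(2 + 4) = -3*6 = -18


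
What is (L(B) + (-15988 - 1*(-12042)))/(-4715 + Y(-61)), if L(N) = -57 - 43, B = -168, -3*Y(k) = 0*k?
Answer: 4046/4715 ≈ 0.85811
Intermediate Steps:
Y(k) = 0 (Y(k) = -0*k = -⅓*0 = 0)
L(N) = -100
(L(B) + (-15988 - 1*(-12042)))/(-4715 + Y(-61)) = (-100 + (-15988 - 1*(-12042)))/(-4715 + 0) = (-100 + (-15988 + 12042))/(-4715) = (-100 - 3946)*(-1/4715) = -4046*(-1/4715) = 4046/4715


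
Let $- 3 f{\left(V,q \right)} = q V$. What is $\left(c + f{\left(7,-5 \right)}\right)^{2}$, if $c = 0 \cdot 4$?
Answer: $\frac{1225}{9} \approx 136.11$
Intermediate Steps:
$c = 0$
$f{\left(V,q \right)} = - \frac{V q}{3}$ ($f{\left(V,q \right)} = - \frac{q V}{3} = - \frac{V q}{3}$)
$\left(c + f{\left(7,-5 \right)}\right)^{2} = \left(0 - \frac{7}{3} \left(-5\right)\right)^{2} = \left(0 + \frac{35}{3}\right)^{2} = \left(\frac{35}{3}\right)^{2} = \frac{1225}{9}$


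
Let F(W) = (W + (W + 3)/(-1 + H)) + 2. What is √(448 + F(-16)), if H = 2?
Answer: √421 ≈ 20.518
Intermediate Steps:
F(W) = 5 + 2*W (F(W) = (W + (W + 3)/(-1 + 2)) + 2 = (W + (3 + W)/1) + 2 = (W + (3 + W)*1) + 2 = (W + (3 + W)) + 2 = (3 + 2*W) + 2 = 5 + 2*W)
√(448 + F(-16)) = √(448 + (5 + 2*(-16))) = √(448 + (5 - 32)) = √(448 - 27) = √421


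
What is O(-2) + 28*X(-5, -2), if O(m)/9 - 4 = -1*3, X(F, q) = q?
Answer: -47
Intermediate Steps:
O(m) = 9 (O(m) = 36 + 9*(-1*3) = 36 + 9*(-3) = 36 - 27 = 9)
O(-2) + 28*X(-5, -2) = 9 + 28*(-2) = 9 - 56 = -47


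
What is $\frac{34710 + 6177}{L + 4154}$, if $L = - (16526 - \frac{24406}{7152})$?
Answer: $- \frac{146211912}{44230069} \approx -3.3057$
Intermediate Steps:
$L = - \frac{59084773}{3576}$ ($L = - (16526 - 24406 \cdot \frac{1}{7152}) = - (16526 - \frac{12203}{3576}) = \left(-1\right) \frac{59084773}{3576} = - \frac{59084773}{3576} \approx -16523.0$)
$\frac{34710 + 6177}{L + 4154} = \frac{34710 + 6177}{- \frac{59084773}{3576} + 4154} = \frac{40887}{- \frac{44230069}{3576}} = 40887 \left(- \frac{3576}{44230069}\right) = - \frac{146211912}{44230069}$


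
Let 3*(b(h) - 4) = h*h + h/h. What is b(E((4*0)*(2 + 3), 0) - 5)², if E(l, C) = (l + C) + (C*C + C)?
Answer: 1444/9 ≈ 160.44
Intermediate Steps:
E(l, C) = l + C² + 2*C (E(l, C) = (C + l) + (C² + C) = (C + l) + (C + C²) = l + C² + 2*C)
b(h) = 13/3 + h²/3 (b(h) = 4 + (h*h + h/h)/3 = 4 + (h² + 1)/3 = 4 + (1 + h²)/3 = 4 + (⅓ + h²/3) = 13/3 + h²/3)
b(E((4*0)*(2 + 3), 0) - 5)² = (13/3 + (((4*0)*(2 + 3) + 0² + 2*0) - 5)²/3)² = (13/3 + ((0*5 + 0 + 0) - 5)²/3)² = (13/3 + ((0 + 0 + 0) - 5)²/3)² = (13/3 + (0 - 5)²/3)² = (13/3 + (⅓)*(-5)²)² = (13/3 + (⅓)*25)² = (13/3 + 25/3)² = (38/3)² = 1444/9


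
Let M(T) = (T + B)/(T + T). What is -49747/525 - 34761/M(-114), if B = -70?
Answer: -1042511287/24150 ≈ -43168.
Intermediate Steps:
M(T) = (-70 + T)/(2*T) (M(T) = (T - 70)/(T + T) = (-70 + T)/((2*T)) = (-70 + T)*(1/(2*T)) = (-70 + T)/(2*T))
-49747/525 - 34761/M(-114) = -49747/525 - 34761*(-228/(-70 - 114)) = -49747*1/525 - 34761/((½)*(-1/114)*(-184)) = -49747/525 - 34761/46/57 = -49747/525 - 34761*57/46 = -49747/525 - 1981377/46 = -1042511287/24150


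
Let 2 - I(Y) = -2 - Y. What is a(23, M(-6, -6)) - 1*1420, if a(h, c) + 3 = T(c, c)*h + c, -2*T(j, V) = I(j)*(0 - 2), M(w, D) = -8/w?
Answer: -1299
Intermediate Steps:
I(Y) = 4 + Y (I(Y) = 2 - (-2 - Y) = 2 + (2 + Y) = 4 + Y)
T(j, V) = 4 + j (T(j, V) = -(4 + j)*(0 - 2)/2 = -(4 + j)*(-2)/2 = -(-8 - 2*j)/2 = 4 + j)
a(h, c) = -3 + c + h*(4 + c) (a(h, c) = -3 + ((4 + c)*h + c) = -3 + (h*(4 + c) + c) = -3 + (c + h*(4 + c)) = -3 + c + h*(4 + c))
a(23, M(-6, -6)) - 1*1420 = (-3 - 8/(-6) + 23*(4 - 8/(-6))) - 1*1420 = (-3 - 8*(-⅙) + 23*(4 - 8*(-⅙))) - 1420 = (-3 + 4/3 + 23*(4 + 4/3)) - 1420 = (-3 + 4/3 + 23*(16/3)) - 1420 = (-3 + 4/3 + 368/3) - 1420 = 121 - 1420 = -1299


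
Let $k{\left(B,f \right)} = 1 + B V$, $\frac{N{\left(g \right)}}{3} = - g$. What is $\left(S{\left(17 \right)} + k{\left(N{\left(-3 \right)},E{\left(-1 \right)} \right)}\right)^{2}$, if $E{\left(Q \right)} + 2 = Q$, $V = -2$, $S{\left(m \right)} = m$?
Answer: $0$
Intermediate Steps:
$N{\left(g \right)} = - 3 g$ ($N{\left(g \right)} = 3 \left(- g\right) = - 3 g$)
$E{\left(Q \right)} = -2 + Q$
$k{\left(B,f \right)} = 1 - 2 B$ ($k{\left(B,f \right)} = 1 + B \left(-2\right) = 1 - 2 B$)
$\left(S{\left(17 \right)} + k{\left(N{\left(-3 \right)},E{\left(-1 \right)} \right)}\right)^{2} = \left(17 + \left(1 - 2 \left(\left(-3\right) \left(-3\right)\right)\right)\right)^{2} = \left(17 + \left(1 - 18\right)\right)^{2} = \left(17 - 17\right)^{2} = 0^{2} = 0$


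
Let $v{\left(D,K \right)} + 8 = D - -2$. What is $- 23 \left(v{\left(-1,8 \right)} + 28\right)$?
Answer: $-483$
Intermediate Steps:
$v{\left(D,K \right)} = -6 + D$ ($v{\left(D,K \right)} = -8 + \left(D - -2\right) = -8 + \left(D + 2\right) = -8 + \left(2 + D\right) = -6 + D$)
$- 23 \left(v{\left(-1,8 \right)} + 28\right) = - 23 \left(\left(-6 - 1\right) + 28\right) = - 23 \left(-7 + 28\right) = \left(-23\right) 21 = -483$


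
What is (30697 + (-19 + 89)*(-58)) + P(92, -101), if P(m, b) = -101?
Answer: 26536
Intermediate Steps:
(30697 + (-19 + 89)*(-58)) + P(92, -101) = (30697 + (-19 + 89)*(-58)) - 101 = (30697 + 70*(-58)) - 101 = (30697 - 4060) - 101 = 26637 - 101 = 26536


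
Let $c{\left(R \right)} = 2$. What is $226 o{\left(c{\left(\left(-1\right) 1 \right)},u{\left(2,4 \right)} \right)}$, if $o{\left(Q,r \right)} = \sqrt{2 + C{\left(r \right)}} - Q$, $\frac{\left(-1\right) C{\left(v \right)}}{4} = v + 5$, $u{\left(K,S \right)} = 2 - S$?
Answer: $-452 + 226 i \sqrt{10} \approx -452.0 + 714.67 i$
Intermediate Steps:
$C{\left(v \right)} = -20 - 4 v$ ($C{\left(v \right)} = - 4 \left(v + 5\right) = - 4 \left(5 + v\right) = -20 - 4 v$)
$o{\left(Q,r \right)} = \sqrt{-18 - 4 r} - Q$ ($o{\left(Q,r \right)} = \sqrt{2 - \left(20 + 4 r\right)} - Q = \sqrt{-18 - 4 r} - Q$)
$226 o{\left(c{\left(\left(-1\right) 1 \right)},u{\left(2,4 \right)} \right)} = 226 \left(\sqrt{-18 - 4 \left(2 - 4\right)} - 2\right) = 226 \left(\sqrt{-18 - -8} - 2\right) = 226 \left(\sqrt{-18 + 8} - 2\right) = 226 \left(\sqrt{-10} - 2\right) = 226 \left(i \sqrt{10} - 2\right) = 226 \left(-2 + i \sqrt{10}\right) = -452 + 226 i \sqrt{10}$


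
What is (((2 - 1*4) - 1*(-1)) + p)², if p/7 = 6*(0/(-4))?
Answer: 1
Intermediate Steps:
p = 0 (p = 7*(6*(0/(-4))) = 7*(6*(0*(-¼))) = 7*(6*0) = 7*0 = 0)
(((2 - 1*4) - 1*(-1)) + p)² = (((2 - 1*4) - 1*(-1)) + 0)² = (((2 - 4) + 1) + 0)² = ((-2 + 1) + 0)² = (-1 + 0)² = (-1)² = 1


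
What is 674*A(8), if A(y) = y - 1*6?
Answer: 1348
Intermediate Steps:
A(y) = -6 + y (A(y) = y - 6 = -6 + y)
674*A(8) = 674*(-6 + 8) = 674*2 = 1348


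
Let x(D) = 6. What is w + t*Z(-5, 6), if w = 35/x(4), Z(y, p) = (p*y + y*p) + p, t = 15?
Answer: -4825/6 ≈ -804.17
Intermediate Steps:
Z(y, p) = p + 2*p*y (Z(y, p) = (p*y + p*y) + p = 2*p*y + p = p + 2*p*y)
w = 35/6 ≈ 5.8333
w + t*Z(-5, 6) = 35/6 + 15*(6*(1 + 2*(-5))) = 35/6 + 15*(6*(1 - 10)) = 35/6 + 15*(6*(-9)) = 35/6 + 15*(-54) = 35/6 - 810 = -4825/6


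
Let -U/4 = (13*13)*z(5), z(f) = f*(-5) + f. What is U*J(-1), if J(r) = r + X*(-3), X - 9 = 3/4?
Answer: -408980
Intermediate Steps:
z(f) = -4*f (z(f) = -5*f + f = -4*f)
X = 39/4 (X = 9 + 3/4 = 9 + 3*(¼) = 9 + ¾ = 39/4 ≈ 9.7500)
J(r) = -117/4 + r (J(r) = r + (39/4)*(-3) = r - 117/4 = -117/4 + r)
U = 13520 (U = -4*13*13*(-4*5) = -676*(-20) = -4*(-3380) = 13520)
U*J(-1) = 13520*(-117/4 - 1) = 13520*(-121/4) = -408980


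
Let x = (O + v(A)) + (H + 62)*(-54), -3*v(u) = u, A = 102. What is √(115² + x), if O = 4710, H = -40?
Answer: 3*√1857 ≈ 129.28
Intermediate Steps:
v(u) = -u/3
x = 3488 (x = (4710 - ⅓*102) + (-40 + 62)*(-54) = (4710 - 34) + 22*(-54) = 4676 - 1188 = 3488)
√(115² + x) = √(115² + 3488) = √(13225 + 3488) = √16713 = 3*√1857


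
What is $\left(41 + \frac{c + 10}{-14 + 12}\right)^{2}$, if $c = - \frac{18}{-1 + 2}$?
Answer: $2025$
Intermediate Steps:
$c = -18$ ($c = - \frac{18}{1} = \left(-18\right) 1 = -18$)
$\left(41 + \frac{c + 10}{-14 + 12}\right)^{2} = \left(41 + \frac{-18 + 10}{-14 + 12}\right)^{2} = \left(41 - \frac{8}{-2}\right)^{2} = \left(41 - -4\right)^{2} = \left(41 + 4\right)^{2} = 45^{2} = 2025$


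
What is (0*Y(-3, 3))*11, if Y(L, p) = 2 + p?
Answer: 0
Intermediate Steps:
(0*Y(-3, 3))*11 = (0*(2 + 3))*11 = (0*5)*11 = 0*11 = 0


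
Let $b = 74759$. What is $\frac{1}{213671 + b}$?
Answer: $\frac{1}{288430} \approx 3.467 \cdot 10^{-6}$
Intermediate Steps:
$\frac{1}{213671 + b} = \frac{1}{213671 + 74759} = \frac{1}{288430}$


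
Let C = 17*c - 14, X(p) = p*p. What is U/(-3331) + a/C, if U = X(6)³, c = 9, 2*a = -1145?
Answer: -16784363/926018 ≈ -18.125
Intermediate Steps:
X(p) = p²
a = -1145/2 (a = (½)*(-1145) = -1145/2 ≈ -572.50)
U = 46656 (U = (6²)³ = 36³ = 46656)
C = 139 (C = 17*9 - 14 = 153 - 14 = 139)
U/(-3331) + a/C = 46656/(-3331) - 1145/2/139 = 46656*(-1/3331) - 1145/2*1/139 = -46656/3331 - 1145/278 = -16784363/926018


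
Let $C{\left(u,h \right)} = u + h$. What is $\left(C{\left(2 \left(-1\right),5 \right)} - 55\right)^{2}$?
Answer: $2704$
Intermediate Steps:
$C{\left(u,h \right)} = h + u$
$\left(C{\left(2 \left(-1\right),5 \right)} - 55\right)^{2} = \left(\left(5 + 2 \left(-1\right)\right) - 55\right)^{2} = \left(\left(5 - 2\right) - 55\right)^{2} = \left(3 - 55\right)^{2} = \left(-52\right)^{2} = 2704$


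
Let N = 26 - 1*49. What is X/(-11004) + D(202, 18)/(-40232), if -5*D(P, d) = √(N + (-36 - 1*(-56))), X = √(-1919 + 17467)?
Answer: -13*√23/5502 + I*√3/201160 ≈ -0.011331 + 8.6103e-6*I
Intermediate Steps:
X = 26*√23 (X = √15548 = 26*√23 ≈ 124.69)
N = -23 (N = 26 - 49 = -23)
D(P, d) = -I*√3/5 (D(P, d) = -√(-23 + (-36 - 1*(-56)))/5 = -√(-23 + (-36 + 56))/5 = -√(-23 + 20)/5 = -I*√3/5)
X/(-11004) + D(202, 18)/(-40232) = (26*√23)/(-11004) - I*√3/5/(-40232) = (26*√23)*(-1/11004) - I*√3/5*(-1/40232) = -13*√23/5502 + I*√3/201160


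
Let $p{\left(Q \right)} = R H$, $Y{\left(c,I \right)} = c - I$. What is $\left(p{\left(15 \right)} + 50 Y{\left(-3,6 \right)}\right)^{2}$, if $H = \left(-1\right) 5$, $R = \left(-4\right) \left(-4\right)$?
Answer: $280900$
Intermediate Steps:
$R = 16$
$H = -5$
$p{\left(Q \right)} = -80$ ($p{\left(Q \right)} = 16 \left(-5\right) = -80$)
$\left(p{\left(15 \right)} + 50 Y{\left(-3,6 \right)}\right)^{2} = \left(-80 + 50 \left(-3 - 6\right)\right)^{2} = \left(-80 + 50 \left(-9\right)\right)^{2} = \left(-80 - 450\right)^{2} = \left(-530\right)^{2} = 280900$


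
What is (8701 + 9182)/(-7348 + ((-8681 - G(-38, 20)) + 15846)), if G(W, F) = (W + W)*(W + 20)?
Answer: -5961/517 ≈ -11.530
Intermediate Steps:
G(W, F) = 2*W*(20 + W) (G(W, F) = (2*W)*(20 + W) = 2*W*(20 + W))
(8701 + 9182)/(-7348 + ((-8681 - G(-38, 20)) + 15846)) = (8701 + 9182)/(-7348 + ((-8681 - 2*(-38)*(20 - 38)) + 15846)) = 17883/(-7348 + ((-8681 - 2*(-38)*(-18)) + 15846)) = 17883/(-7348 + ((-8681 - 1*1368) + 15846)) = 17883/(-7348 + ((-8681 - 1368) + 15846)) = 17883/(-7348 + (-10049 + 15846)) = 17883/(-7348 + 5797) = 17883/(-1551) = 17883*(-1/1551) = -5961/517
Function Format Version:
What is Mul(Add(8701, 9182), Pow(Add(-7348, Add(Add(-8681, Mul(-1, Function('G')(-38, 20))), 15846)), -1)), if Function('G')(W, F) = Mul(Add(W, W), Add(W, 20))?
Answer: Rational(-5961, 517) ≈ -11.530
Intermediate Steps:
Function('G')(W, F) = Mul(2, W, Add(20, W)) (Function('G')(W, F) = Mul(Mul(2, W), Add(20, W)) = Mul(2, W, Add(20, W)))
Mul(Add(8701, 9182), Pow(Add(-7348, Add(Add(-8681, Mul(-1, Function('G')(-38, 20))), 15846)), -1)) = Mul(Add(8701, 9182), Pow(Add(-7348, Add(Add(-8681, Mul(-1, Mul(2, -38, Add(20, -38)))), 15846)), -1)) = Mul(17883, Pow(Add(-7348, Add(Add(-8681, Mul(-1, Mul(2, -38, -18))), 15846)), -1)) = Mul(17883, Pow(Add(-7348, Add(Add(-8681, Mul(-1, 1368)), 15846)), -1)) = Mul(17883, Pow(Add(-7348, Add(Add(-8681, -1368), 15846)), -1)) = Mul(17883, Pow(Add(-7348, Add(-10049, 15846)), -1)) = Mul(17883, Pow(Add(-7348, 5797), -1)) = Mul(17883, Pow(-1551, -1)) = Mul(17883, Rational(-1, 1551)) = Rational(-5961, 517)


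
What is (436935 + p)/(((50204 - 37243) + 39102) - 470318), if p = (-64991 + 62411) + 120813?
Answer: -555168/418255 ≈ -1.3273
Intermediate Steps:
p = 118233 (p = -2580 + 120813 = 118233)
(436935 + p)/(((50204 - 37243) + 39102) - 470318) = (436935 + 118233)/(((50204 - 37243) + 39102) - 470318) = 555168/((12961 + 39102) - 470318) = 555168/(52063 - 470318) = 555168/(-418255) = 555168*(-1/418255) = -555168/418255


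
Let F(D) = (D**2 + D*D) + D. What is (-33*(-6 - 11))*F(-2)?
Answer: 3366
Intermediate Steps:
F(D) = D + 2*D**2 (F(D) = (D**2 + D**2) + D = 2*D**2 + D = D + 2*D**2)
(-33*(-6 - 11))*F(-2) = (-33*(-6 - 11))*(-2*(1 + 2*(-2))) = (-33*(-17))*(-2*(1 - 4)) = 561*(-2*(-3)) = 561*6 = 3366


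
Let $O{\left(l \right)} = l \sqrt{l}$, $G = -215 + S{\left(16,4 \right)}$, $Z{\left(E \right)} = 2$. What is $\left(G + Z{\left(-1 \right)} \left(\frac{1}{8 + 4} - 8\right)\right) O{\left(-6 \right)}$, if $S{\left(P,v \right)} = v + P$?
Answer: $1265 i \sqrt{6} \approx 3098.6 i$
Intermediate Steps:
$S{\left(P,v \right)} = P + v$
$G = -195$ ($G = -215 + \left(16 + 4\right) = -215 + 20 = -195$)
$O{\left(l \right)} = l^{\frac{3}{2}}$
$\left(G + Z{\left(-1 \right)} \left(\frac{1}{8 + 4} - 8\right)\right) O{\left(-6 \right)} = \left(-195 + 2 \left(\frac{1}{8 + 4} - 8\right)\right) \left(-6\right)^{\frac{3}{2}} = \left(-195 + 2 \left(\frac{1}{12} - 8\right)\right) \left(- 6 i \sqrt{6}\right) = \left(-195 + 2 \left(- \frac{95}{12}\right)\right) \left(- 6 i \sqrt{6}\right) = \left(-195 - \frac{95}{6}\right) \left(- 6 i \sqrt{6}\right) = - \frac{1265 \left(- 6 i \sqrt{6}\right)}{6} = 1265 i \sqrt{6}$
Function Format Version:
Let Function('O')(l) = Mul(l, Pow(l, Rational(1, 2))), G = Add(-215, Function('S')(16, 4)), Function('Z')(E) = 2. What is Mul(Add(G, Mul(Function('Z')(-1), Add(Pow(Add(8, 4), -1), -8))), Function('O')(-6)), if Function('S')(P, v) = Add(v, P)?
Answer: Mul(1265, I, Pow(6, Rational(1, 2))) ≈ Mul(3098.6, I)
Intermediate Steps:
Function('S')(P, v) = Add(P, v)
G = -195 (G = Add(-215, Add(16, 4)) = Add(-215, 20) = -195)
Function('O')(l) = Pow(l, Rational(3, 2))
Mul(Add(G, Mul(Function('Z')(-1), Add(Pow(Add(8, 4), -1), -8))), Function('O')(-6)) = Mul(Add(-195, Mul(2, Add(Pow(Add(8, 4), -1), -8))), Pow(-6, Rational(3, 2))) = Mul(Add(-195, Mul(2, Add(Pow(12, -1), -8))), Mul(-6, I, Pow(6, Rational(1, 2)))) = Mul(Add(-195, Mul(2, Add(Rational(1, 12), -8))), Mul(-6, I, Pow(6, Rational(1, 2)))) = Mul(Add(-195, Mul(2, Rational(-95, 12))), Mul(-6, I, Pow(6, Rational(1, 2)))) = Mul(Add(-195, Rational(-95, 6)), Mul(-6, I, Pow(6, Rational(1, 2)))) = Mul(Rational(-1265, 6), Mul(-6, I, Pow(6, Rational(1, 2)))) = Mul(1265, I, Pow(6, Rational(1, 2)))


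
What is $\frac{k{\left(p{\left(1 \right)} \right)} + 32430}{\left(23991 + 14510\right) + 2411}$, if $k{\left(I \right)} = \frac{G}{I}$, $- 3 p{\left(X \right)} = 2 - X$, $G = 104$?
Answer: $\frac{16059}{20456} \approx 0.78505$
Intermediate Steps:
$p{\left(X \right)} = - \frac{2}{3} + \frac{X}{3}$ ($p{\left(X \right)} = - \frac{2 - X}{3} = - \frac{2}{3} + \frac{X}{3}$)
$k{\left(I \right)} = \frac{104}{I}$
$\frac{k{\left(p{\left(1 \right)} \right)} + 32430}{\left(23991 + 14510\right) + 2411} = \frac{\frac{104}{- \frac{2}{3} + \frac{1}{3} \cdot 1} + 32430}{\left(23991 + 14510\right) + 2411} = \frac{\frac{104}{- \frac{2}{3} + \frac{1}{3}} + 32430}{38501 + 2411} = \frac{\frac{104}{- \frac{1}{3}} + 32430}{40912} = \left(104 \left(-3\right) + 32430\right) \frac{1}{40912} = \left(-312 + 32430\right) \frac{1}{40912} = 32118 \cdot \frac{1}{40912} = \frac{16059}{20456}$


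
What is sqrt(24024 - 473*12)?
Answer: 2*sqrt(4587) ≈ 135.45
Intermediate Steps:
sqrt(24024 - 473*12) = sqrt(24024 - 5676) = sqrt(18348) = 2*sqrt(4587)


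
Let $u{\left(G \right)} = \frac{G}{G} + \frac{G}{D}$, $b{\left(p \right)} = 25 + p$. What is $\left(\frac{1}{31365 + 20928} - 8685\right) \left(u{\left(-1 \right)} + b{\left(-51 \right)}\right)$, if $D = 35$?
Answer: $\frac{18945156224}{87155} \approx 2.1737 \cdot 10^{5}$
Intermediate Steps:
$u{\left(G \right)} = 1 + \frac{G}{35}$ ($u{\left(G \right)} = \frac{G}{G} + \frac{G}{35} = 1 + G \frac{1}{35} = 1 + \frac{G}{35}$)
$\left(\frac{1}{31365 + 20928} - 8685\right) \left(u{\left(-1 \right)} + b{\left(-51 \right)}\right) = \left(\frac{1}{31365 + 20928} - 8685\right) \left(\left(1 + \frac{1}{35} \left(-1\right)\right) + \left(25 - 51\right)\right) = \left(\frac{1}{52293} - 8685\right) \left(\left(1 - \frac{1}{35}\right) - 26\right) = \left(\frac{1}{52293} - 8685\right) \left(\frac{34}{35} - 26\right) = \left(- \frac{454164704}{52293}\right) \left(- \frac{876}{35}\right) = \frac{18945156224}{87155}$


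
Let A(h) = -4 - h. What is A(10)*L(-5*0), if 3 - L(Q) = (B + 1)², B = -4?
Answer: 84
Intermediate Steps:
L(Q) = -6 (L(Q) = 3 - (-4 + 1)² = 3 - 1*(-3)² = 3 - 1*9 = 3 - 9 = -6)
A(10)*L(-5*0) = (-4 - 1*10)*(-6) = (-4 - 10)*(-6) = -14*(-6) = 84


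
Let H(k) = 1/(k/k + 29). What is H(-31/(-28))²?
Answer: 1/900 ≈ 0.0011111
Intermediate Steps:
H(k) = 1/30 (H(k) = 1/(1 + 29) = 1/30)
H(-31/(-28))² = (1/30)² = 1/900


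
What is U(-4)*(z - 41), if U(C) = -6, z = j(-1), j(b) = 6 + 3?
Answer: 192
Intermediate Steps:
j(b) = 9
z = 9
U(-4)*(z - 41) = -6*(9 - 41) = -6*(-32) = 192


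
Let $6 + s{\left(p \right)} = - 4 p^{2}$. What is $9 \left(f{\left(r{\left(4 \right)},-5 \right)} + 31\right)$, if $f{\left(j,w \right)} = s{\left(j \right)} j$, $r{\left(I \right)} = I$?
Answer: $-2241$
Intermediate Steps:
$s{\left(p \right)} = -6 - 4 p^{2}$
$f{\left(j,w \right)} = j \left(-6 - 4 j^{2}\right)$ ($f{\left(j,w \right)} = \left(-6 - 4 j^{2}\right) j = j \left(-6 - 4 j^{2}\right)$)
$9 \left(f{\left(r{\left(4 \right)},-5 \right)} + 31\right) = 9 \left(\left(\left(-6\right) 4 - 4 \cdot 4^{3}\right) + 31\right) = 9 \left(\left(-24 - 256\right) + 31\right) = 9 \left(-280 + 31\right) = 9 \left(-249\right) = -2241$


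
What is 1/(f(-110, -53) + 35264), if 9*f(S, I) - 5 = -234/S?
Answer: 495/17456072 ≈ 2.8357e-5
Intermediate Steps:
f(S, I) = 5/9 - 26/S (f(S, I) = 5/9 + (-234/S)/9 = 5/9 - 26/S)
1/(f(-110, -53) + 35264) = 1/((5/9 - 26/(-110)) + 35264) = 1/((5/9 - 26*(-1/110)) + 35264) = 1/((5/9 + 13/55) + 35264) = 1/(392/495 + 35264) = 1/(17456072/495) = 495/17456072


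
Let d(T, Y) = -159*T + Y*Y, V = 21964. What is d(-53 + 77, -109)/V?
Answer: 8065/21964 ≈ 0.36719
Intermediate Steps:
d(T, Y) = Y² - 159*T (d(T, Y) = -159*T + Y² = Y² - 159*T)
d(-53 + 77, -109)/V = ((-109)² - 159*(-53 + 77))/21964 = (11881 - 159*24)*(1/21964) = (11881 - 3816)*(1/21964) = 8065*(1/21964) = 8065/21964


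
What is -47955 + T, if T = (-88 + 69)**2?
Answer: -47594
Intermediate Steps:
T = 361 (T = (-19)**2 = 361)
-47955 + T = -47955 + 361 = -47594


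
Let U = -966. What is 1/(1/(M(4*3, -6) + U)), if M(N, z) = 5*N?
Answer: -906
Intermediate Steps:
1/(1/(M(4*3, -6) + U)) = 1/(1/(5*(4*3) - 966)) = 1/(1/(5*12 - 966)) = 1/(1/(60 - 966)) = 1/(1/(-906)) = 1/(-1/906) = -906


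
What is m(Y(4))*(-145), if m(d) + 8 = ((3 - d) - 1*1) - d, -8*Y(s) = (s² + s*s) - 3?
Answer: -725/4 ≈ -181.25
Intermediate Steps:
Y(s) = 3/8 - s²/4 (Y(s) = -((s² + s*s) - 3)/8 = -((s² + s²) - 3)/8 = -(2*s² - 3)/8 = -(-3 + 2*s²)/8 = 3/8 - s²/4)
m(d) = -6 - 2*d (m(d) = -8 + (((3 - d) - 1*1) - d) = -8 + (((3 - d) - 1) - d) = -8 + ((2 - d) - d) = -8 + (2 - 2*d) = -6 - 2*d)
m(Y(4))*(-145) = (-6 - 2*(3/8 - ¼*4²))*(-145) = (-6 - 2*(3/8 - ¼*16))*(-145) = (-6 - 2*(3/8 - 4))*(-145) = (-6 - 2*(-29/8))*(-145) = (-6 + 29/4)*(-145) = (5/4)*(-145) = -725/4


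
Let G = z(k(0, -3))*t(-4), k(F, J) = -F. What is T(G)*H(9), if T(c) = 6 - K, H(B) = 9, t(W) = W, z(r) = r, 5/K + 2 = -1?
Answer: 69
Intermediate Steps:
K = -5/3 (K = 5/(-2 - 1) = 5/(-3) = 5*(-⅓) = -5/3 ≈ -1.6667)
G = 0 (G = -1*0*(-4) = 0*(-4) = 0)
T(c) = 23/3 (T(c) = 6 - 1*(-5/3) = 6 + 5/3 = 23/3)
T(G)*H(9) = (23/3)*9 = 69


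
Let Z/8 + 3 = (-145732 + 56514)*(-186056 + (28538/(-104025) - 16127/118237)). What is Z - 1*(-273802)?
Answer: 85965764518221490606/647347575 ≈ 1.3280e+11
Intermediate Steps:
Z = 85965587273160760456/647347575 (Z = -24 + 8*((-145732 + 56514)*(-186056 + (28538/(-104025) - 16127/118237))) = -24 + 8*(-89218*(-186056 + (28538*(-1/104025) - 16127*1/118237))) = -24 + 8*(-89218*(-186056 + (-1502/5475 - 16127/118237))) = -24 + 8*(-89218*(-186056 - 265887299/647347575)) = -24 + 8*(-89218*(-120443166301499/647347575)) = -24 + 8*(10745698411087137782/647347575) = -24 + 85965587288697102256/647347575 = 85965587273160760456/647347575 ≈ 1.3280e+11)
Z - 1*(-273802) = 85965587273160760456/647347575 - 1*(-273802) = 85965587273160760456/647347575 + 273802 = 85965764518221490606/647347575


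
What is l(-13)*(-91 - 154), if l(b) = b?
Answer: 3185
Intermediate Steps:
l(-13)*(-91 - 154) = -13*(-91 - 154) = -13*(-245) = 3185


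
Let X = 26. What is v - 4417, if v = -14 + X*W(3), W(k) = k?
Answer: -4353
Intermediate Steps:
v = 64 (v = -14 + 26*3 = -14 + 78 = 64)
v - 4417 = 64 - 4417 = -4353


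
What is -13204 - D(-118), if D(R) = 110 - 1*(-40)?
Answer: -13354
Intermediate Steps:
D(R) = 150 (D(R) = 110 + 40 = 150)
-13204 - D(-118) = -13204 - 1*150 = -13204 - 150 = -13354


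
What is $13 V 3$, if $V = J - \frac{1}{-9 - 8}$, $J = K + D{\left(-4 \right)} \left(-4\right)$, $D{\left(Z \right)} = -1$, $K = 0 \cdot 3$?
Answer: $\frac{2691}{17} \approx 158.29$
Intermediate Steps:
$K = 0$
$J = 4$ ($J = 0 - -4 = 0 + 4 = 4$)
$V = \frac{69}{17}$ ($V = 4 - \frac{1}{-9 - 8} = 4 - \frac{1}{-17} = 4 - - \frac{1}{17} = 4 + \frac{1}{17} = \frac{69}{17} \approx 4.0588$)
$13 V 3 = 13 \cdot \frac{69}{17} \cdot 3 = \frac{897}{17} \cdot 3 = \frac{2691}{17}$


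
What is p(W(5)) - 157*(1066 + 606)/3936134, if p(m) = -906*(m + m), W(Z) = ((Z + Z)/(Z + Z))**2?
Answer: -3566268656/1968067 ≈ -1812.1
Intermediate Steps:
W(Z) = 1 (W(Z) = ((2*Z)/((2*Z)))**2 = ((2*Z)*(1/(2*Z)))**2 = 1**2 = 1)
p(m) = -1812*m
p(W(5)) - 157*(1066 + 606)/3936134 = -1812*1 - 157*(1066 + 606)/3936134 = -1812 - 157*1672*(1/3936134) = -1812 - 262504*1/3936134 = -1812 - 131252/1968067 = -3566268656/1968067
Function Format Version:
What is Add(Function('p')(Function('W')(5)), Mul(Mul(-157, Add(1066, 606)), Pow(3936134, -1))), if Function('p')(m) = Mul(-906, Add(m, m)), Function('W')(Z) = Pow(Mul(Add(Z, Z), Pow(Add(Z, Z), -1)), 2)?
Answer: Rational(-3566268656, 1968067) ≈ -1812.1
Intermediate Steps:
Function('W')(Z) = 1 (Function('W')(Z) = Pow(Mul(Mul(2, Z), Pow(Mul(2, Z), -1)), 2) = Pow(Mul(Mul(2, Z), Mul(Rational(1, 2), Pow(Z, -1))), 2) = Pow(1, 2) = 1)
Function('p')(m) = Mul(-1812, m) (Function('p')(m) = Mul(-906, Mul(2, m)) = Mul(-1812, m))
Add(Function('p')(Function('W')(5)), Mul(Mul(-157, Add(1066, 606)), Pow(3936134, -1))) = Add(Mul(-1812, 1), Mul(Mul(-157, Add(1066, 606)), Pow(3936134, -1))) = Add(-1812, Mul(Mul(-157, 1672), Rational(1, 3936134))) = Add(-1812, Mul(-262504, Rational(1, 3936134))) = Add(-1812, Rational(-131252, 1968067)) = Rational(-3566268656, 1968067)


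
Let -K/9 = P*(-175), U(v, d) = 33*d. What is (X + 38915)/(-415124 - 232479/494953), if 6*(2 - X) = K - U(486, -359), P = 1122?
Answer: 36426066035/58704886186 ≈ 0.62049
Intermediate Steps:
K = 1767150 (K = -10098*(-175) = -9*(-196350) = 1767150)
X = -592995/2 (X = 2 - (1767150 - 33*(-359))/6 = 2 - (1767150 - 1*(-11847))/6 = 2 - (1767150 + 11847)/6 = 2 - 1/6*1778997 = 2 - 592999/2 = -592995/2 ≈ -2.9650e+5)
(X + 38915)/(-415124 - 232479/494953) = (-592995/2 + 38915)/(-415124 - 232479/494953) = -515165/(2*(-415124 - 232479*1/494953)) = -515165/(2*(-415124 - 232479/494953)) = -515165/(2*(-205467101651/494953)) = -515165/2*(-494953/205467101651) = 36426066035/58704886186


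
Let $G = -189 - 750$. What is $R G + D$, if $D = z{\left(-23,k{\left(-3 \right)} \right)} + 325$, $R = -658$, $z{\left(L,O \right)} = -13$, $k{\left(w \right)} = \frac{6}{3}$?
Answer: $618174$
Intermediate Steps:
$k{\left(w \right)} = 2$ ($k{\left(w \right)} = 6 \cdot \frac{1}{3} = 2$)
$G = -939$
$D = 312$ ($D = -13 + 325 = 312$)
$R G + D = \left(-658\right) \left(-939\right) + 312 = 617862 + 312 = 618174$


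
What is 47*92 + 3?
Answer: 4327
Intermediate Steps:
47*92 + 3 = 4324 + 3 = 4327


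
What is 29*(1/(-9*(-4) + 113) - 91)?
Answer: -393182/149 ≈ -2638.8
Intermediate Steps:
29*(1/(-9*(-4) + 113) - 91) = 29*(1/(36 + 113) - 91) = 29*(1/149 - 91) = 29*(-13558/149) = -393182/149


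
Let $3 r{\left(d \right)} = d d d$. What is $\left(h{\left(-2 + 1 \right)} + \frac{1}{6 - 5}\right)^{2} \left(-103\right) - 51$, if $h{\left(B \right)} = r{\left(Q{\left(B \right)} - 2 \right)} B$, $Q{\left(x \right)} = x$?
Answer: $-10351$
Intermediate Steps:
$r{\left(d \right)} = \frac{d^{3}}{3}$ ($r{\left(d \right)} = \frac{d d d}{3} = \frac{d^{2} d}{3} = \frac{d^{3}}{3}$)
$h{\left(B \right)} = \frac{B \left(-2 + B\right)^{3}}{3}$ ($h{\left(B \right)} = \frac{\left(B - 2\right)^{3}}{3} B = \frac{\left(-2 + B\right)^{3}}{3} B = \frac{B \left(-2 + B\right)^{3}}{3}$)
$\left(h{\left(-2 + 1 \right)} + \frac{1}{6 - 5}\right)^{2} \left(-103\right) - 51 = \left(\frac{\left(-2 + 1\right) \left(-2 + \left(-2 + 1\right)\right)^{3}}{3} + \frac{1}{6 - 5}\right)^{2} \left(-103\right) - 51 = \left(\frac{1}{3} \left(-1\right) \left(-2 - 1\right)^{3} + 1^{-1}\right)^{2} \left(-103\right) - 51 = \left(\frac{1}{3} \left(-1\right) \left(-3\right)^{3} + 1\right)^{2} \left(-103\right) - 51 = \left(\frac{1}{3} \left(-1\right) \left(-27\right) + 1\right)^{2} \left(-103\right) - 51 = \left(9 + 1\right)^{2} \left(-103\right) - 51 = 10^{2} \left(-103\right) - 51 = 100 \left(-103\right) - 51 = -10300 - 51 = -10351$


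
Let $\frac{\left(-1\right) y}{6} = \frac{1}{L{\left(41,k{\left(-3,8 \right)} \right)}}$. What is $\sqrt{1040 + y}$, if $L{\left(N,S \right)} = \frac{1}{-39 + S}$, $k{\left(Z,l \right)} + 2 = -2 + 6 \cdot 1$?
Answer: $\sqrt{1262} \approx 35.525$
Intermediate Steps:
$k{\left(Z,l \right)} = 2$ ($k{\left(Z,l \right)} = -2 + \left(-2 + 6 \cdot 1\right) = -2 + \left(-2 + 6\right) = -2 + 4 = 2$)
$y = 222$ ($y = - \frac{6}{\frac{1}{-39 + 2}} = - \frac{6}{\frac{1}{-37}} = - \frac{6}{- \frac{1}{37}} = \left(-6\right) \left(-37\right) = 222$)
$\sqrt{1040 + y} = \sqrt{1040 + 222} = \sqrt{1262}$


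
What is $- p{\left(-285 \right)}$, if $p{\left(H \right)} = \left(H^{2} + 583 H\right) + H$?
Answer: $85215$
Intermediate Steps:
$p{\left(H \right)} = H^{2} + 584 H$
$- p{\left(-285 \right)} = - \left(-285\right) \left(584 - 285\right) = - \left(-285\right) 299 = \left(-1\right) \left(-85215\right) = 85215$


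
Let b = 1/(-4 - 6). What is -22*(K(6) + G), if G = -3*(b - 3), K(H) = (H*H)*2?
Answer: -8943/5 ≈ -1788.6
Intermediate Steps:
b = -⅒ (b = 1/(-10) = -⅒ ≈ -0.10000)
K(H) = 2*H² (K(H) = H²*2 = 2*H²)
G = 93/10 (G = -3*(-⅒ - 3) = -3*(-31/10) = 93/10 ≈ 9.3000)
-22*(K(6) + G) = -22*(2*6² + 93/10) = -22*(2*36 + 93/10) = -22*(72 + 93/10) = -22*813/10 = -8943/5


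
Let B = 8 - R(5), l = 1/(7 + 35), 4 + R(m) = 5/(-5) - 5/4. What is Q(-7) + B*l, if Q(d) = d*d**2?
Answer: -19189/56 ≈ -342.66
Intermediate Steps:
Q(d) = d**3
R(m) = -25/4 (R(m) = -4 + (5/(-5) - 5/4) = -4 + (5*(-1/5) - 5*1/4) = -4 + (-1 - 5/4) = -4 - 9/4 = -25/4)
l = 1/42 ≈ 0.023810
B = 57/4 (B = 8 - 1*(-25/4) = 8 + 25/4 = 57/4 ≈ 14.250)
Q(-7) + B*l = (-7)**3 + (57/4)*(1/42) = -343 + 19/56 = -19189/56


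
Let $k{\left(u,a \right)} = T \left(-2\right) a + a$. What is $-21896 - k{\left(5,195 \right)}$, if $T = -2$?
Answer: $-22871$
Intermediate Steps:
$k{\left(u,a \right)} = 5 a$ ($k{\left(u,a \right)} = \left(-2\right) \left(-2\right) a + a = 4 a + a = 5 a$)
$-21896 - k{\left(5,195 \right)} = -21896 - 5 \cdot 195 = -21896 - 975 = -22871$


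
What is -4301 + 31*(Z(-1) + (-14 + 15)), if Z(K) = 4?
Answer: -4146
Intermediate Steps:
-4301 + 31*(Z(-1) + (-14 + 15)) = -4301 + 31*(4 + (-14 + 15)) = -4301 + 31*(4 + 1) = -4301 + 31*5 = -4301 + 155 = -4146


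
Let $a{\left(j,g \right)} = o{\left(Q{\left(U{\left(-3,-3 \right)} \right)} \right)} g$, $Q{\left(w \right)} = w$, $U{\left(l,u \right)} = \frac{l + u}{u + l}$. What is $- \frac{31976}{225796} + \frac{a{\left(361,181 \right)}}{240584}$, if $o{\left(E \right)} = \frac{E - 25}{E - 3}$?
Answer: $- \frac{450155317}{3395181554} \approx -0.13259$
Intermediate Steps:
$U{\left(l,u \right)} = 1$ ($U{\left(l,u \right)} = \frac{l + u}{l + u} = 1$)
$o{\left(E \right)} = \frac{-25 + E}{-3 + E}$
$a{\left(j,g \right)} = 12 g$ ($a{\left(j,g \right)} = \frac{-25 + 1}{-3 + 1} g = \frac{1}{-2} \left(-24\right) g = \left(- \frac{1}{2}\right) \left(-24\right) g = 12 g$)
$- \frac{31976}{225796} + \frac{a{\left(361,181 \right)}}{240584} = - \frac{31976}{225796} + \frac{12 \cdot 181}{240584} = \left(-31976\right) \frac{1}{225796} + 2172 \cdot \frac{1}{240584} = - \frac{7994}{56449} + \frac{543}{60146} = - \frac{450155317}{3395181554}$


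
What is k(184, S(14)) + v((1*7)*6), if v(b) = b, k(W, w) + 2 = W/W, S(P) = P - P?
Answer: 41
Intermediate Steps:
S(P) = 0
k(W, w) = -1 (k(W, w) = -2 + W/W = -2 + 1 = -1)
k(184, S(14)) + v((1*7)*6) = -1 + (1*7)*6 = -1 + 7*6 = -1 + 42 = 41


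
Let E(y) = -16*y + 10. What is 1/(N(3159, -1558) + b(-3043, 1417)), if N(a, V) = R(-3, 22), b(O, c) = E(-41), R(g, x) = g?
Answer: 1/663 ≈ 0.0015083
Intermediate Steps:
E(y) = 10 - 16*y
b(O, c) = 666 (b(O, c) = 10 - 16*(-41) = 10 + 656 = 666)
N(a, V) = -3
1/(N(3159, -1558) + b(-3043, 1417)) = 1/(-3 + 666) = 1/663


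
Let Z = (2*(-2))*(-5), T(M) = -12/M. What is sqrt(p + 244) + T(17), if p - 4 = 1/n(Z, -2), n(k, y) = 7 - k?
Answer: -12/17 + sqrt(41899)/13 ≈ 15.040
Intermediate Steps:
Z = 20 (Z = -4*(-5) = 20)
p = 51/13 (p = 4 + 1/(7 - 1*20) = 4 + 1/(7 - 20) = 4 + 1/(-13) = 4 - 1/13 = 51/13 ≈ 3.9231)
sqrt(p + 244) + T(17) = sqrt(51/13 + 244) - 12/17 = sqrt(3223/13) - 12*1/17 = sqrt(41899)/13 - 12/17 = -12/17 + sqrt(41899)/13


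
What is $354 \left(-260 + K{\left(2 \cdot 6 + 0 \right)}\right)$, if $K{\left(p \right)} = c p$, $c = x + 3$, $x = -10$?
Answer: $-121776$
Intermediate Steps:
$c = -7$ ($c = -10 + 3 = -7$)
$K{\left(p \right)} = - 7 p$
$354 \left(-260 + K{\left(2 \cdot 6 + 0 \right)}\right) = 354 \left(-260 - 7 \left(2 \cdot 6 + 0\right)\right) = 354 \left(-260 - 7 \left(12 + 0\right)\right) = 354 \left(-260 - 84\right) = 354 \left(-344\right) = -121776$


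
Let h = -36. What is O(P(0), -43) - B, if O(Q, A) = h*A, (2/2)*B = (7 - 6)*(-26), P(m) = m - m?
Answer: 1574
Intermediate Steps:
P(m) = 0
B = -26 (B = (7 - 6)*(-26) = 1*(-26) = -26)
O(Q, A) = -36*A
O(P(0), -43) - B = -36*(-43) - 1*(-26) = 1548 + 26 = 1574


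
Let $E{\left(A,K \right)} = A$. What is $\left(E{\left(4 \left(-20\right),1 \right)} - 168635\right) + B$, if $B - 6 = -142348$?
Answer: $-311057$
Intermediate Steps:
$B = -142342$ ($B = 6 - 142348 = -142342$)
$\left(E{\left(4 \left(-20\right),1 \right)} - 168635\right) + B = \left(4 \left(-20\right) - 168635\right) - 142342 = \left(-80 - 168635\right) - 142342 = -168715 - 142342 = -311057$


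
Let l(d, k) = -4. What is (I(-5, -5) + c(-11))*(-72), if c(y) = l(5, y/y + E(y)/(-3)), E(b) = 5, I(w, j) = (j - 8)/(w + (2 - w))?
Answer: 756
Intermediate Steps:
I(w, j) = -4 + j/2 (I(w, j) = (-8 + j)/2 = (-8 + j)*(½) = -4 + j/2)
c(y) = -4
(I(-5, -5) + c(-11))*(-72) = ((-4 + (½)*(-5)) - 4)*(-72) = ((-4 - 5/2) - 4)*(-72) = (-13/2 - 4)*(-72) = -21/2*(-72) = 756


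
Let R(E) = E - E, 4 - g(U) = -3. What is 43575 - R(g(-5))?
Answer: 43575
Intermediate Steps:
g(U) = 7 (g(U) = 4 - 1*(-3) = 4 + 3 = 7)
R(E) = 0
43575 - R(g(-5)) = 43575 - 1*0 = 43575 + 0 = 43575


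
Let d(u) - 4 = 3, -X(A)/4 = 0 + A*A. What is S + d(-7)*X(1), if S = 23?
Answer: -5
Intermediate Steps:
X(A) = -4*A² (X(A) = -4*(0 + A*A) = -4*(0 + A²) = -4*A²)
d(u) = 7 (d(u) = 4 + 3 = 7)
S + d(-7)*X(1) = 23 + 7*(-4*1²) = 23 + 7*(-4*1) = 23 + 7*(-4) = 23 - 28 = -5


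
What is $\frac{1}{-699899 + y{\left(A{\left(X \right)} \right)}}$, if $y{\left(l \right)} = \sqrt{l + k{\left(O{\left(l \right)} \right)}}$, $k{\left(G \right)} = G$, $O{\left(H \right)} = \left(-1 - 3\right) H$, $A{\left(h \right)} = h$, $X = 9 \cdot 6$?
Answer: $- \frac{699899}{489858610363} - \frac{9 i \sqrt{2}}{489858610363} \approx -1.4288 \cdot 10^{-6} - 2.5983 \cdot 10^{-11} i$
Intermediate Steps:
$X = 54$
$O{\left(H \right)} = - 4 H$
$y{\left(l \right)} = \sqrt{3} \sqrt{- l}$ ($y{\left(l \right)} = \sqrt{l - 4 l} = \sqrt{- 3 l} = \sqrt{3} \sqrt{- l}$)
$\frac{1}{-699899 + y{\left(A{\left(X \right)} \right)}} = \frac{1}{-699899 + \sqrt{3} \sqrt{\left(-1\right) 54}} = \frac{1}{-699899 + \sqrt{3} \sqrt{-54}} = \frac{1}{-699899 + \sqrt{3} \cdot 3 i \sqrt{6}} = \frac{1}{-699899 + 9 i \sqrt{2}}$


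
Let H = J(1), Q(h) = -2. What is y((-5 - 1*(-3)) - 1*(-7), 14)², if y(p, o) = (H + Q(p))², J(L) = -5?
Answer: 2401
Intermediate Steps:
H = -5
y(p, o) = 49 (y(p, o) = (-5 - 2)² = (-7)² = 49)
y((-5 - 1*(-3)) - 1*(-7), 14)² = 49² = 2401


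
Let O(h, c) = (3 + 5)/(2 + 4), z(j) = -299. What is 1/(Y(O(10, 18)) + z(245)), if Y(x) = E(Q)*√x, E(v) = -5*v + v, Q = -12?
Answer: -299/86329 - 32*√3/86329 ≈ -0.0041055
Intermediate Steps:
E(v) = -4*v
O(h, c) = 4/3 (O(h, c) = 8/6 = 8*(⅙) = 4/3)
Y(x) = 48*√x (Y(x) = (-4*(-12))*√x = 48*√x)
1/(Y(O(10, 18)) + z(245)) = 1/(48*√(4/3) - 299) = 1/(48*(2*√3/3) - 299) = 1/(32*√3 - 299) = 1/(-299 + 32*√3)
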